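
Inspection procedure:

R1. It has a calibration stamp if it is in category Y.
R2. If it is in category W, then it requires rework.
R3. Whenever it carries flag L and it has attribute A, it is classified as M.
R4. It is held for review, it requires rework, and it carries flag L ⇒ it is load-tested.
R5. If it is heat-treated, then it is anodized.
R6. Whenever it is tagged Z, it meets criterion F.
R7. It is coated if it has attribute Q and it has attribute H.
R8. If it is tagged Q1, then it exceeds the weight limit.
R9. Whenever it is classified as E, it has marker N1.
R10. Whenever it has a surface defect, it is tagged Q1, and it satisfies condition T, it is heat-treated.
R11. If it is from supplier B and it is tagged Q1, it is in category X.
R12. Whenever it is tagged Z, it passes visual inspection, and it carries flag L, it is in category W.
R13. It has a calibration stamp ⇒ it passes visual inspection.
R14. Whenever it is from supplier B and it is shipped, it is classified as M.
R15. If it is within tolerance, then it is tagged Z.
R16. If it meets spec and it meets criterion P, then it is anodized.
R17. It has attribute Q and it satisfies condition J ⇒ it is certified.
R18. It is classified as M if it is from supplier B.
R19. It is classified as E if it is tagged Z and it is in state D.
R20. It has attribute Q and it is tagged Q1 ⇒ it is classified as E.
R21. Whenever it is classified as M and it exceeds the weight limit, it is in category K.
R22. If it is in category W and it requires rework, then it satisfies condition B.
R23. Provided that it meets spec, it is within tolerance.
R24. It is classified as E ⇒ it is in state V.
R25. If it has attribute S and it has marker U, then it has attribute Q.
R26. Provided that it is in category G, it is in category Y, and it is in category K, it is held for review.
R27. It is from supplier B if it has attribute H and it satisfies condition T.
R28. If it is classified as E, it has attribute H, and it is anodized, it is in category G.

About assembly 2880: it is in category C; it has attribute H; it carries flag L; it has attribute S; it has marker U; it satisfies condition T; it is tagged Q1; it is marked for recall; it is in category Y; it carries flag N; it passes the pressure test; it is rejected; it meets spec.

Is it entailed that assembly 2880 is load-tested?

No

Forward chaining from the given facts derives: has a calibration stamp, exceeds the weight limit, passes visual inspection, is within tolerance, has attribute Q, is from supplier B, is coated, is in category X, is tagged Z, is classified as M, is classified as E, is in category K, is in state V, meets criterion F, has marker N1, is in category W, requires rework, satisfies condition B.
The only rule concluding "it is load-tested" is R4, which needs "it is held for review"; that is never established.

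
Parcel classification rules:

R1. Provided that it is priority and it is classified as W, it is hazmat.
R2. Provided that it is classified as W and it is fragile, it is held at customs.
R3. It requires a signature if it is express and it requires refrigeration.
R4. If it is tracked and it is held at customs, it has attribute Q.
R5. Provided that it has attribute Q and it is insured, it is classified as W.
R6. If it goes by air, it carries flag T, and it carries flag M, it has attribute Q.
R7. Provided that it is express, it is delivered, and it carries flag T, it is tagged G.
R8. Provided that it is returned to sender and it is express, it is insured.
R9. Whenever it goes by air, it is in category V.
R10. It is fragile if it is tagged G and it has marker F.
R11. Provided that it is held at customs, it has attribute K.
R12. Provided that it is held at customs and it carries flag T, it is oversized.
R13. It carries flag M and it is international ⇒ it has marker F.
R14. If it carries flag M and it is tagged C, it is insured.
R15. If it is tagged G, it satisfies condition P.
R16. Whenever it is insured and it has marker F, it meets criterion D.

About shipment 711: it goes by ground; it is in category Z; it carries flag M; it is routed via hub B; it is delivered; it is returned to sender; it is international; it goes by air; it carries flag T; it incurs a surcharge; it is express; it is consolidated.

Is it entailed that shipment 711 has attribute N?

Forward chaining from the given facts derives: has attribute Q, is tagged G, is insured, is in category V, has marker F, satisfies condition P, meets criterion D, is classified as W, is fragile, is held at customs, has attribute K, is oversized.
No rule has "it has attribute N" as its conclusion, and it is not among the given facts.

No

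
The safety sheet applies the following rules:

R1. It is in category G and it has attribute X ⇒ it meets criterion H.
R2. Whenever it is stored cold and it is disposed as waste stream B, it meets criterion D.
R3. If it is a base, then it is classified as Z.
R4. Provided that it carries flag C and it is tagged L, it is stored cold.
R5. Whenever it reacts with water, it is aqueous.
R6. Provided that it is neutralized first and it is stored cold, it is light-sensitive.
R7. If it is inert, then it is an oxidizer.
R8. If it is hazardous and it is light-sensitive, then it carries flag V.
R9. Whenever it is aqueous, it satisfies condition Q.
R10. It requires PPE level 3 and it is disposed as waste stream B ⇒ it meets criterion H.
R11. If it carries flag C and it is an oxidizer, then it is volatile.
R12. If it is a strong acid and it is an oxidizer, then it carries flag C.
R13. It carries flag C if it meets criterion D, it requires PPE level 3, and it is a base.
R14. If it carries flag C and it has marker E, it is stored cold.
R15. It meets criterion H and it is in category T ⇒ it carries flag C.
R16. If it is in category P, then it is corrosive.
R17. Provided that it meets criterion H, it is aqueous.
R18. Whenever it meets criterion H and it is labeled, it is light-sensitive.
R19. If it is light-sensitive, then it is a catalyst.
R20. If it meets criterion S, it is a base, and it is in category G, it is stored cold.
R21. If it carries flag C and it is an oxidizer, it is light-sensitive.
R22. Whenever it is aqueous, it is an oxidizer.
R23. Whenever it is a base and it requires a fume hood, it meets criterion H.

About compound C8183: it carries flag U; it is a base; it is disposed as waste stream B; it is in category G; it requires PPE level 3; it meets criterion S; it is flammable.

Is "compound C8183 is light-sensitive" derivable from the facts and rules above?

By R10 (it requires PPE level 3, it is disposed as waste stream B): it meets criterion H.
By R17 (it meets criterion H): it is aqueous.
By R20 (it meets criterion S, it is a base, it is in category G): it is stored cold.
By R22 (it is aqueous): it is an oxidizer.
By R2 (it is stored cold, it is disposed as waste stream B): it meets criterion D.
By R13 (it meets criterion D, it requires PPE level 3, it is a base): it carries flag C.
By R21 (it carries flag C, it is an oxidizer): it is light-sensitive.

Yes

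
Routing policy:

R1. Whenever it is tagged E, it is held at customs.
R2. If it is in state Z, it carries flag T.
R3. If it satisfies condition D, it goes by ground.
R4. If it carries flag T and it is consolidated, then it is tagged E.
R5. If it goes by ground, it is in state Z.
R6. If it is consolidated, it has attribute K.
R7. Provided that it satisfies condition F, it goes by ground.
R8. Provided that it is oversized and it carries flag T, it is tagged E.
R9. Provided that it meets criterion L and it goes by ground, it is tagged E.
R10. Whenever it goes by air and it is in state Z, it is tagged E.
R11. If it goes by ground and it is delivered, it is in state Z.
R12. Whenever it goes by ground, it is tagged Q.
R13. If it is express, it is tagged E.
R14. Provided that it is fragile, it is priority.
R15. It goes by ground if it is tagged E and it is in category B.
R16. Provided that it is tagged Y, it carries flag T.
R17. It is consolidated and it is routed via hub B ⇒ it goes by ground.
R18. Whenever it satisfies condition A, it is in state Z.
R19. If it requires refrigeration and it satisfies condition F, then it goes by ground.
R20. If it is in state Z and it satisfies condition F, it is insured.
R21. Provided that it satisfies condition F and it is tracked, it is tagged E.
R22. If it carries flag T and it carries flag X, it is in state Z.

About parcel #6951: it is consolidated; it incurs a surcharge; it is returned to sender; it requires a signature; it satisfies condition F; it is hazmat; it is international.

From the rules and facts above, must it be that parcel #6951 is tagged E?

By R7 (it satisfies condition F): it goes by ground.
By R5 (it goes by ground): it is in state Z.
By R2 (it is in state Z): it carries flag T.
By R4 (it carries flag T, it is consolidated): it is tagged E.

Yes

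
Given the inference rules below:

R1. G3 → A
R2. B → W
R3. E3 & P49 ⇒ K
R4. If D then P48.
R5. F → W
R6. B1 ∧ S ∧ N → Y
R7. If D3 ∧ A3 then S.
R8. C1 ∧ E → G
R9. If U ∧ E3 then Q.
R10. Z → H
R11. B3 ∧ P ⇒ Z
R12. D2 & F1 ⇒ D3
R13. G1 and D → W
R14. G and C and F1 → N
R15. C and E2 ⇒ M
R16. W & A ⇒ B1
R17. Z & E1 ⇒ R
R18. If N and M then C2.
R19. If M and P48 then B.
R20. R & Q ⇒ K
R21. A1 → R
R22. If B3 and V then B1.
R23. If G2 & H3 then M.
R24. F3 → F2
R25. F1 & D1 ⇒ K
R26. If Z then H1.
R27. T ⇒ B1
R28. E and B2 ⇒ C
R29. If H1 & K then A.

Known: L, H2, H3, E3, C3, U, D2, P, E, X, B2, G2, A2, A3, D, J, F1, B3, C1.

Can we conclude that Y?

No

Forward chaining from the given facts derives: P48, G, Q, Z, D3, M, H1, C, S, H, N, C2, B, W.
The only rule concluding Y is R6, which needs B1; that is never established.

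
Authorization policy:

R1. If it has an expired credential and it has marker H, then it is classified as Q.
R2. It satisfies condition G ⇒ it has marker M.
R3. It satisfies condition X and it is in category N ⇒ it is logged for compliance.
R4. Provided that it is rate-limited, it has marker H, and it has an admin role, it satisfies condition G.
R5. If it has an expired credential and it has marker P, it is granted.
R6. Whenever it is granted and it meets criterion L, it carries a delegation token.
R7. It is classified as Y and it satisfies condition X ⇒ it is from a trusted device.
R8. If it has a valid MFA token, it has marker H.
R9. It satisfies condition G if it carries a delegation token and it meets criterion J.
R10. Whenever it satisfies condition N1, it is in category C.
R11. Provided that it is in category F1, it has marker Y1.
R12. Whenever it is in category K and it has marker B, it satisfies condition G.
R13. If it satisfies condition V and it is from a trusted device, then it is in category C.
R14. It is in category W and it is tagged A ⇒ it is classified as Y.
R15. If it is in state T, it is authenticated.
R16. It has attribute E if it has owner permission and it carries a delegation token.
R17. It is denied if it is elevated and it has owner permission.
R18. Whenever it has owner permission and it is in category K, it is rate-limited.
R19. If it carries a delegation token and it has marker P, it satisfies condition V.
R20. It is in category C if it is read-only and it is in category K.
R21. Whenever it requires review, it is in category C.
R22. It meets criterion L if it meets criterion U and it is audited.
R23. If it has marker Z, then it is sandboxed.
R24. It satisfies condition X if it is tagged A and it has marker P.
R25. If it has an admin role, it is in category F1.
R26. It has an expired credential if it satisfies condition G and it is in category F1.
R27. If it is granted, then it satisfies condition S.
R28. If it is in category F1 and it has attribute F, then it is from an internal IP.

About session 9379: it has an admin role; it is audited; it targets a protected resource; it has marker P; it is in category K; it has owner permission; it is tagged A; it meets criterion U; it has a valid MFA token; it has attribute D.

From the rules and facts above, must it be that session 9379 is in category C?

No

Forward chaining from the given facts derives: has marker H, is rate-limited, meets criterion L, satisfies condition X, is in category F1, satisfies condition G, has marker Y1, has an expired credential, is classified as Q, has marker M, is granted, carries a delegation token, has attribute E, satisfies condition V, satisfies condition S.
Rules concluding "it is in category C": R10 needs "it satisfies condition N1"; R13 needs "it is from a trusted device"; R20 needs "it is read-only"; R21 needs "it requires review" — none of these are established.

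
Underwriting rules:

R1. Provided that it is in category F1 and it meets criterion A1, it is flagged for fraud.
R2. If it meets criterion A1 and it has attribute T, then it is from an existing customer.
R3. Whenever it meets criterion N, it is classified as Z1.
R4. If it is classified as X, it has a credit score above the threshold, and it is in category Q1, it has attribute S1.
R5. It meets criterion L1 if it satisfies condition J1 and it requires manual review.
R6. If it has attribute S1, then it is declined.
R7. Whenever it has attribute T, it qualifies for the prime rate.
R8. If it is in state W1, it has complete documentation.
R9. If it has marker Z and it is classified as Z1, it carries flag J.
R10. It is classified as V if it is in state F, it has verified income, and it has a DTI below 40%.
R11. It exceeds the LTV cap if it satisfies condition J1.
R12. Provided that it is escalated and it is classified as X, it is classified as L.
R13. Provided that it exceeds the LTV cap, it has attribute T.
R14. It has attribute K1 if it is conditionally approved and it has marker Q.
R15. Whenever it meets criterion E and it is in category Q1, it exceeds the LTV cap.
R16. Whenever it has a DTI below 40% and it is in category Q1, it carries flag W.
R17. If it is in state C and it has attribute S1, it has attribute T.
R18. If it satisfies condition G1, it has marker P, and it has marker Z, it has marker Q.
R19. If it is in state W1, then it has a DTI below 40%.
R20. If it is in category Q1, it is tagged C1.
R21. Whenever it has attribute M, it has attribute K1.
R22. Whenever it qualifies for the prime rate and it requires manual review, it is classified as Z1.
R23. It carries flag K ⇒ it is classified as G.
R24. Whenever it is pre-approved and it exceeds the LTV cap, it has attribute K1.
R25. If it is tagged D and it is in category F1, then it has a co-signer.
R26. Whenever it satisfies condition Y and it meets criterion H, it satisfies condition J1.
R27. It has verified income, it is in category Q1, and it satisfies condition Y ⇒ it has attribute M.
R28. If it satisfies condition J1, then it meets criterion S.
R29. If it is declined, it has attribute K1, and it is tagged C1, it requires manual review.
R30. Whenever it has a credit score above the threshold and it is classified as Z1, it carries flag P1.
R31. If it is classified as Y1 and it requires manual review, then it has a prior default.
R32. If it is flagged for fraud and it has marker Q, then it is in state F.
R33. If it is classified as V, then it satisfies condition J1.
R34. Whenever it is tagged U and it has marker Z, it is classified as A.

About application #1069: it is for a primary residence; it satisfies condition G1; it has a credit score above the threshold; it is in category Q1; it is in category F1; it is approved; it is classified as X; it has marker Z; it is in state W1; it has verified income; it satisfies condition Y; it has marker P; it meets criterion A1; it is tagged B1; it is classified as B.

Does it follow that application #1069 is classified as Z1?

Yes

By R1 (it is in category F1, it meets criterion A1): it is flagged for fraud.
By R4 (it is classified as X, it has a credit score above the threshold, it is in category Q1): it has attribute S1.
By R6 (it has attribute S1): it is declined.
By R18 (it satisfies condition G1, it has marker P, it has marker Z): it has marker Q.
By R19 (it is in state W1): it has a DTI below 40%.
By R20 (it is in category Q1): it is tagged C1.
By R27 (it has verified income, it is in category Q1, it satisfies condition Y): it has attribute M.
By R32 (it is flagged for fraud, it has marker Q): it is in state F.
By R10 (it is in state F, it has verified income, it has a DTI below 40%): it is classified as V.
By R21 (it has attribute M): it has attribute K1.
By R29 (it is declined, it has attribute K1, it is tagged C1): it requires manual review.
By R33 (it is classified as V): it satisfies condition J1.
By R11 (it satisfies condition J1): it exceeds the LTV cap.
By R13 (it exceeds the LTV cap): it has attribute T.
By R7 (it has attribute T): it qualifies for the prime rate.
By R22 (it qualifies for the prime rate, it requires manual review): it is classified as Z1.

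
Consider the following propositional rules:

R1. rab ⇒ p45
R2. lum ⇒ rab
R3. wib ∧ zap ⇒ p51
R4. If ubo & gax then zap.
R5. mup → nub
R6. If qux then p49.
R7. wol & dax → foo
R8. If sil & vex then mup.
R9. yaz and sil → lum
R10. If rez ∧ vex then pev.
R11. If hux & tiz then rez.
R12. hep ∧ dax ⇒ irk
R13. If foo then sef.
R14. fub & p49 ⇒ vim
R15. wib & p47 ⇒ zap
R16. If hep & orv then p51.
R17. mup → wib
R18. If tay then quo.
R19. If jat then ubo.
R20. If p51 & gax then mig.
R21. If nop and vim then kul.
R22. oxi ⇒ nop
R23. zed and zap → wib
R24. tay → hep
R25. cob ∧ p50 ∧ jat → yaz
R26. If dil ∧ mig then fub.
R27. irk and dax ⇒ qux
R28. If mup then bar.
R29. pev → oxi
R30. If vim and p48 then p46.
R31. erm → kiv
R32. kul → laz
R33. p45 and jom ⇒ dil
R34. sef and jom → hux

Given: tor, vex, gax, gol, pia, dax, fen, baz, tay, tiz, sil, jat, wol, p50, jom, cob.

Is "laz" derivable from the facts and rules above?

foo  (by R7: wol, dax)
mup  (by R8: sil, vex)
sef  (by R13: foo)
wib  (by R17: mup)
ubo  (by R19: jat)
hep  (by R24: tay)
yaz  (by R25: cob, p50, jat)
hux  (by R34: sef, jom)
zap  (by R4: ubo, gax)
lum  (by R9: yaz, sil)
rez  (by R11: hux, tiz)
irk  (by R12: hep, dax)
qux  (by R27: irk, dax)
rab  (by R2: lum)
p51  (by R3: wib, zap)
p49  (by R6: qux)
pev  (by R10: rez, vex)
mig  (by R20: p51, gax)
oxi  (by R29: pev)
p45  (by R1: rab)
nop  (by R22: oxi)
dil  (by R33: p45, jom)
fub  (by R26: dil, mig)
vim  (by R14: fub, p49)
kul  (by R21: nop, vim)
laz  (by R32: kul)

Yes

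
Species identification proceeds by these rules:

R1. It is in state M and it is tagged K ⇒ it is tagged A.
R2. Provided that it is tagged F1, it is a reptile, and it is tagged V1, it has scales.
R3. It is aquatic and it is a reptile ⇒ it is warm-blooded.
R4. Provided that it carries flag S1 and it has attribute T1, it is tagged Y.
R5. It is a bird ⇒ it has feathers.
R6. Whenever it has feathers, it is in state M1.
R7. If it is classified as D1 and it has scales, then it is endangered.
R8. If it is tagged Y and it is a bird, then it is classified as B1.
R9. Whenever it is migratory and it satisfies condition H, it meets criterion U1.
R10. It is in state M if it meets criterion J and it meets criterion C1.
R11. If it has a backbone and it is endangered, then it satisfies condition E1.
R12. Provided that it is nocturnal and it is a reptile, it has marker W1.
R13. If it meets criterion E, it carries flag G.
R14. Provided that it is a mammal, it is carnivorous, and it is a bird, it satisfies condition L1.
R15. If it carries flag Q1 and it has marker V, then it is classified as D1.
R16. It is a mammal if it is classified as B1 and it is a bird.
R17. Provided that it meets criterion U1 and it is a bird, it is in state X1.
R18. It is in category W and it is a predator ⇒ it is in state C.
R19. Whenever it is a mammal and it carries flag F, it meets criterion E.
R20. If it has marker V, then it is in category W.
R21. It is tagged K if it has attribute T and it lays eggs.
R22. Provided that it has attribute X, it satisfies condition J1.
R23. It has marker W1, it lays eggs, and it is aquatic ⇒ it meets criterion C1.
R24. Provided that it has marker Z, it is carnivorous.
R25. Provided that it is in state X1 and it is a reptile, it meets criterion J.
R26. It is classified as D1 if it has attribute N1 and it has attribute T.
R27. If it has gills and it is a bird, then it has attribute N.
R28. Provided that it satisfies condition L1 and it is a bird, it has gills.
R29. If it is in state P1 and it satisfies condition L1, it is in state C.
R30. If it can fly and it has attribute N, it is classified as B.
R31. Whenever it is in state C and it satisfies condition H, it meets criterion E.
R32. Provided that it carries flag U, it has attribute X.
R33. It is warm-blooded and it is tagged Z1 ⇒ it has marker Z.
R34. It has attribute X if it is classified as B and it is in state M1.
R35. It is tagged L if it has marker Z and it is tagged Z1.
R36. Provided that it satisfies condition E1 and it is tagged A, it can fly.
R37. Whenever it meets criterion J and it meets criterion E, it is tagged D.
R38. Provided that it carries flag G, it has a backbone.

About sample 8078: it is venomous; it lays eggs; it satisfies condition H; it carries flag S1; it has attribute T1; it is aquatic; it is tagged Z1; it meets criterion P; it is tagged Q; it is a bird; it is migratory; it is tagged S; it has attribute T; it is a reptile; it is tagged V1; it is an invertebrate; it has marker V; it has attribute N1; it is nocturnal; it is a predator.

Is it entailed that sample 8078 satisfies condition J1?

No

Forward chaining from the given facts derives: is warm-blooded, is tagged Y, has feathers, is in state M1, is classified as B1, meets criterion U1, has marker W1, is a mammal, is in state X1, is in category W, is tagged K, meets criterion C1, meets criterion J, is classified as D1, has marker Z, is tagged L, is in state M, is in state C, is carnivorous, meets criterion E, is tagged D, is tagged A, carries flag G, satisfies condition L1, has gills, has a backbone, has attribute N.
The only rule concluding "it satisfies condition J1" is R22, which needs "it has attribute X"; that is never established.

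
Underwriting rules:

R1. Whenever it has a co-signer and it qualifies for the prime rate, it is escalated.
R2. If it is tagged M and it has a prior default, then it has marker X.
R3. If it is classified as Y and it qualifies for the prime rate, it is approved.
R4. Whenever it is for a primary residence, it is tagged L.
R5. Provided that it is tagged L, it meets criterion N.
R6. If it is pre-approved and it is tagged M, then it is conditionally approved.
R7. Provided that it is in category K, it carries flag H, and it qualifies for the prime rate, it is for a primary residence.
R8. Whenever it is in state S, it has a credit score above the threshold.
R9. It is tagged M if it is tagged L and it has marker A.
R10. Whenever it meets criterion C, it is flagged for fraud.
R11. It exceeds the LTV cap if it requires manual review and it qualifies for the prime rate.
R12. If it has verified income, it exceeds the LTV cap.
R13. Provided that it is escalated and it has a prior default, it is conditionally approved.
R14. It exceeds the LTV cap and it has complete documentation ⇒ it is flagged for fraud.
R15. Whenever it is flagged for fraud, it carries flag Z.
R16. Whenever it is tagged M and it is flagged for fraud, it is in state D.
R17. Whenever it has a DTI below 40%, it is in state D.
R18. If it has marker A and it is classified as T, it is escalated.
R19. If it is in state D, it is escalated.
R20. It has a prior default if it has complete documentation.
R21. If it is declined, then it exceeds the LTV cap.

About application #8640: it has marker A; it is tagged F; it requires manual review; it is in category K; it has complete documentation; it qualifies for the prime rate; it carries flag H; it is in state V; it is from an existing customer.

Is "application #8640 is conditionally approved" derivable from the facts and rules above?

Yes

By R7 (it is in category K, it carries flag H, it qualifies for the prime rate): it is for a primary residence.
By R11 (it requires manual review, it qualifies for the prime rate): it exceeds the LTV cap.
By R14 (it exceeds the LTV cap, it has complete documentation): it is flagged for fraud.
By R20 (it has complete documentation): it has a prior default.
By R4 (it is for a primary residence): it is tagged L.
By R9 (it is tagged L, it has marker A): it is tagged M.
By R16 (it is tagged M, it is flagged for fraud): it is in state D.
By R19 (it is in state D): it is escalated.
By R13 (it is escalated, it has a prior default): it is conditionally approved.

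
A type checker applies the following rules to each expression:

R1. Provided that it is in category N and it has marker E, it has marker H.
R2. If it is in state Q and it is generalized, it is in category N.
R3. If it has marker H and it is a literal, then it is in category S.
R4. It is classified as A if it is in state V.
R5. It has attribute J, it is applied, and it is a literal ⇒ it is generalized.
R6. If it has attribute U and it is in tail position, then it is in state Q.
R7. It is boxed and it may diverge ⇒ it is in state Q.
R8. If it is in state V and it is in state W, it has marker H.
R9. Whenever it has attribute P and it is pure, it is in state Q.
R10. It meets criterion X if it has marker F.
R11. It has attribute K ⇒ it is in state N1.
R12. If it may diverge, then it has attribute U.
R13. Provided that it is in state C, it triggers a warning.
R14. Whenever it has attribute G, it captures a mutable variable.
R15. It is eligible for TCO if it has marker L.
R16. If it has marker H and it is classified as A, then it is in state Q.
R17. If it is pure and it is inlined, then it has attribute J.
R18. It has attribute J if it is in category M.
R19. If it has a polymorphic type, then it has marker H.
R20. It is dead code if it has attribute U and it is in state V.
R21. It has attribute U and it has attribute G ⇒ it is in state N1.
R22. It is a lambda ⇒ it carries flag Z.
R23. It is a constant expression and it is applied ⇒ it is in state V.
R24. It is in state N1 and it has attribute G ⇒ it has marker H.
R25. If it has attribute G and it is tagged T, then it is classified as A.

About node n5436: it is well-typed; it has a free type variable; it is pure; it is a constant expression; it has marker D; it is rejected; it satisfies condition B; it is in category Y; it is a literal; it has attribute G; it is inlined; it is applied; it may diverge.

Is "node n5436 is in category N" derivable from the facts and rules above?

Yes

By R12 (it may diverge): it has attribute U.
By R17 (it is pure, it is inlined): it has attribute J.
By R21 (it has attribute U, it has attribute G): it is in state N1.
By R23 (it is a constant expression, it is applied): it is in state V.
By R24 (it is in state N1, it has attribute G): it has marker H.
By R4 (it is in state V): it is classified as A.
By R5 (it has attribute J, it is applied, it is a literal): it is generalized.
By R16 (it has marker H, it is classified as A): it is in state Q.
By R2 (it is in state Q, it is generalized): it is in category N.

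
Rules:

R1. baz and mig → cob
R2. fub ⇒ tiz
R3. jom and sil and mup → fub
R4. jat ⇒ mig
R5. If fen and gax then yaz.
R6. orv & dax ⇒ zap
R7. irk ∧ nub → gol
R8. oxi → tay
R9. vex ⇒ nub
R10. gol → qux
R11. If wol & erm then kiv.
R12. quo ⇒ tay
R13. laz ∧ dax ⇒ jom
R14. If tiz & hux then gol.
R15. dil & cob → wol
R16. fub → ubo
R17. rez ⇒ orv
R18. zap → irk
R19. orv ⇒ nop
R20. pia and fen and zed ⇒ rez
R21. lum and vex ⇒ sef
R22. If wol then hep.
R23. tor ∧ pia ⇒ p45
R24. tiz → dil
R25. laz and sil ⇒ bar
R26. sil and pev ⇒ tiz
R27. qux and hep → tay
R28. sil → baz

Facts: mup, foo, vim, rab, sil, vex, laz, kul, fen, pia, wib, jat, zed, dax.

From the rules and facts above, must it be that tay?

mig  (by R4: jat)
nub  (by R9: vex)
jom  (by R13: laz, dax)
rez  (by R20: pia, fen, zed)
baz  (by R28: sil)
cob  (by R1: baz, mig)
fub  (by R3: jom, sil, mup)
orv  (by R17: rez)
tiz  (by R2: fub)
zap  (by R6: orv, dax)
irk  (by R18: zap)
dil  (by R24: tiz)
gol  (by R7: irk, nub)
qux  (by R10: gol)
wol  (by R15: dil, cob)
hep  (by R22: wol)
tay  (by R27: qux, hep)

Yes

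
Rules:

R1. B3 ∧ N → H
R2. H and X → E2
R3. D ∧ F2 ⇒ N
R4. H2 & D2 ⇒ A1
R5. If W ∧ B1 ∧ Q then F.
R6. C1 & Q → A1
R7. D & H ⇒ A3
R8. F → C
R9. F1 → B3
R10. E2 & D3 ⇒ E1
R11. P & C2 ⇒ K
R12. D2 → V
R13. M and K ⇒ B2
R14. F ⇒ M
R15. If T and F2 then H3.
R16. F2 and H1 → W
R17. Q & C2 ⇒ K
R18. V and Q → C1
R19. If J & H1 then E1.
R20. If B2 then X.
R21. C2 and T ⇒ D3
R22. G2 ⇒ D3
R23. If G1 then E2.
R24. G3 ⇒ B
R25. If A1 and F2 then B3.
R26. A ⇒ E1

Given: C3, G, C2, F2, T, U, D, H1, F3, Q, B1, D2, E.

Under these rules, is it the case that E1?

Yes

N  (by R3: D, F2)
V  (by R12: D2)
W  (by R16: F2, H1)
K  (by R17: Q, C2)
C1  (by R18: V, Q)
D3  (by R21: C2, T)
F  (by R5: W, B1, Q)
A1  (by R6: C1, Q)
M  (by R14: F)
B3  (by R25: A1, F2)
H  (by R1: B3, N)
B2  (by R13: M, K)
X  (by R20: B2)
E2  (by R2: H, X)
E1  (by R10: E2, D3)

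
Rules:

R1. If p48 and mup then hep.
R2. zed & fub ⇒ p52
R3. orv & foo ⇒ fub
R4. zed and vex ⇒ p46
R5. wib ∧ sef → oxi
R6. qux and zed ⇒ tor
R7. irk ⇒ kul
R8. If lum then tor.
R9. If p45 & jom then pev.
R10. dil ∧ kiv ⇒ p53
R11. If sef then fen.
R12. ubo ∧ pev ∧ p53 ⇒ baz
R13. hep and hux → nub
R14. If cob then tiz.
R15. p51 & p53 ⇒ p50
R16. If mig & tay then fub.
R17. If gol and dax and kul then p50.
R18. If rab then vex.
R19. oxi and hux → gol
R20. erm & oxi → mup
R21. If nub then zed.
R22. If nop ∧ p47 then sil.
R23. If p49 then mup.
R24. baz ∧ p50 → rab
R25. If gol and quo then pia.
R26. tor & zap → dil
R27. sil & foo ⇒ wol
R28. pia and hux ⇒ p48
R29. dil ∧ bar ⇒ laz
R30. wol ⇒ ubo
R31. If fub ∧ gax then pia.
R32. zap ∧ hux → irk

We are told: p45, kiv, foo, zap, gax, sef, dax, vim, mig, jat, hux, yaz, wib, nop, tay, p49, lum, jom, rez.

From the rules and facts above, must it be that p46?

No

Forward chaining from the given facts derives: oxi, tor, pev, fen, fub, gol, mup, dil, pia, irk, kul, p53, p50, p48, hep, nub, zed, p52.
The only rule concluding p46 is R4, which needs vex; that is never established.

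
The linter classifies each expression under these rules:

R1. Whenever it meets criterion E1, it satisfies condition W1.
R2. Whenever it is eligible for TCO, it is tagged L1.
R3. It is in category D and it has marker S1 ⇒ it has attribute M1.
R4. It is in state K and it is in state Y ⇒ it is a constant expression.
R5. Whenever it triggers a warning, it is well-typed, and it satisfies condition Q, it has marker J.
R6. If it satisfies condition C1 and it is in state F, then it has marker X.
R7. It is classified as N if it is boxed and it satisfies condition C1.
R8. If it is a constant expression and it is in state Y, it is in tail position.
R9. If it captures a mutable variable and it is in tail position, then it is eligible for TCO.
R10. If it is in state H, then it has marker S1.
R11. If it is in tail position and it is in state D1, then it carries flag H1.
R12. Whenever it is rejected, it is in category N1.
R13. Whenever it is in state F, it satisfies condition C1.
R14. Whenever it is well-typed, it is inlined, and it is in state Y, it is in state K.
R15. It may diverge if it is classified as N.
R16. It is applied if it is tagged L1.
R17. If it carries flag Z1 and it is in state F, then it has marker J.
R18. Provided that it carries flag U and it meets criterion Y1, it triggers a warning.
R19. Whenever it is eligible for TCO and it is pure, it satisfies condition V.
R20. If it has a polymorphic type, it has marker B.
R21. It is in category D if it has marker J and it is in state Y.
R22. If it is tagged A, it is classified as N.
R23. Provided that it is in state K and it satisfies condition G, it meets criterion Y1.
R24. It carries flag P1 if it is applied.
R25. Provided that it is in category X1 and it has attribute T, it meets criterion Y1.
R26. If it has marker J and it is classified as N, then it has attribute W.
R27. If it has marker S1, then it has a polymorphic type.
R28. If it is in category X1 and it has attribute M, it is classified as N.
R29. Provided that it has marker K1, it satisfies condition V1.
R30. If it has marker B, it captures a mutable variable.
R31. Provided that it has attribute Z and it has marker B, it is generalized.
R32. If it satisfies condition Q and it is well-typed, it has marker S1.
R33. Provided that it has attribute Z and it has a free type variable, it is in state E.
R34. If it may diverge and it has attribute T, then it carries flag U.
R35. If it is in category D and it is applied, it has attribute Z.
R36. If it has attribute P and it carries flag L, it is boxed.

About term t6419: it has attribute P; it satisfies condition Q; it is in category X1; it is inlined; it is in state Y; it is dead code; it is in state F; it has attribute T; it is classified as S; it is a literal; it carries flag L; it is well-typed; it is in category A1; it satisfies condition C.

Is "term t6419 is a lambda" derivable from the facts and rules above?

No

Forward chaining from the given facts derives: satisfies condition C1, is in state K, meets criterion Y1, has marker S1, is boxed, is a constant expression, has marker X, is classified as N, is in tail position, may diverge, has a polymorphic type, carries flag U, triggers a warning, has marker B, captures a mutable variable, has marker J, is eligible for TCO, is in category D, has attribute W, is tagged L1, has attribute M1, is applied, carries flag P1, has attribute Z, is generalized.
No rule has "it is a lambda" as its conclusion, and it is not among the given facts.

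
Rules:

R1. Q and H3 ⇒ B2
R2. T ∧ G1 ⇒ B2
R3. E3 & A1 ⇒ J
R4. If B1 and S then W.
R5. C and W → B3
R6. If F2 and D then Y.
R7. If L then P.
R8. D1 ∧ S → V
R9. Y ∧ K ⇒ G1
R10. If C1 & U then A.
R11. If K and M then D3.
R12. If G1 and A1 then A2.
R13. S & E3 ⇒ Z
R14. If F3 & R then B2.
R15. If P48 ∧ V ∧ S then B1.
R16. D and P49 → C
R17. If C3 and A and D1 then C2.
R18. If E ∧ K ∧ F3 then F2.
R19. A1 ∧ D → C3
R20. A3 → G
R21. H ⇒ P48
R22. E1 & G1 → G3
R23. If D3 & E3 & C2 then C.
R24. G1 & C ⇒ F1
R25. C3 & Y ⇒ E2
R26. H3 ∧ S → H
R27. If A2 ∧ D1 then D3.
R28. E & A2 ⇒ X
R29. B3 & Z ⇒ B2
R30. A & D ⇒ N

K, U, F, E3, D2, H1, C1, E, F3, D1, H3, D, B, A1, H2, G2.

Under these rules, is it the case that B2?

Forward chaining from the given facts derives: J, A, F2, C3, N, Y, G1, A2, C2, E2, D3, X, C, F1.
Rules concluding B2: R1 needs Q; R2 needs T; R14 needs R; R29 needs B3 — none of these are established.

No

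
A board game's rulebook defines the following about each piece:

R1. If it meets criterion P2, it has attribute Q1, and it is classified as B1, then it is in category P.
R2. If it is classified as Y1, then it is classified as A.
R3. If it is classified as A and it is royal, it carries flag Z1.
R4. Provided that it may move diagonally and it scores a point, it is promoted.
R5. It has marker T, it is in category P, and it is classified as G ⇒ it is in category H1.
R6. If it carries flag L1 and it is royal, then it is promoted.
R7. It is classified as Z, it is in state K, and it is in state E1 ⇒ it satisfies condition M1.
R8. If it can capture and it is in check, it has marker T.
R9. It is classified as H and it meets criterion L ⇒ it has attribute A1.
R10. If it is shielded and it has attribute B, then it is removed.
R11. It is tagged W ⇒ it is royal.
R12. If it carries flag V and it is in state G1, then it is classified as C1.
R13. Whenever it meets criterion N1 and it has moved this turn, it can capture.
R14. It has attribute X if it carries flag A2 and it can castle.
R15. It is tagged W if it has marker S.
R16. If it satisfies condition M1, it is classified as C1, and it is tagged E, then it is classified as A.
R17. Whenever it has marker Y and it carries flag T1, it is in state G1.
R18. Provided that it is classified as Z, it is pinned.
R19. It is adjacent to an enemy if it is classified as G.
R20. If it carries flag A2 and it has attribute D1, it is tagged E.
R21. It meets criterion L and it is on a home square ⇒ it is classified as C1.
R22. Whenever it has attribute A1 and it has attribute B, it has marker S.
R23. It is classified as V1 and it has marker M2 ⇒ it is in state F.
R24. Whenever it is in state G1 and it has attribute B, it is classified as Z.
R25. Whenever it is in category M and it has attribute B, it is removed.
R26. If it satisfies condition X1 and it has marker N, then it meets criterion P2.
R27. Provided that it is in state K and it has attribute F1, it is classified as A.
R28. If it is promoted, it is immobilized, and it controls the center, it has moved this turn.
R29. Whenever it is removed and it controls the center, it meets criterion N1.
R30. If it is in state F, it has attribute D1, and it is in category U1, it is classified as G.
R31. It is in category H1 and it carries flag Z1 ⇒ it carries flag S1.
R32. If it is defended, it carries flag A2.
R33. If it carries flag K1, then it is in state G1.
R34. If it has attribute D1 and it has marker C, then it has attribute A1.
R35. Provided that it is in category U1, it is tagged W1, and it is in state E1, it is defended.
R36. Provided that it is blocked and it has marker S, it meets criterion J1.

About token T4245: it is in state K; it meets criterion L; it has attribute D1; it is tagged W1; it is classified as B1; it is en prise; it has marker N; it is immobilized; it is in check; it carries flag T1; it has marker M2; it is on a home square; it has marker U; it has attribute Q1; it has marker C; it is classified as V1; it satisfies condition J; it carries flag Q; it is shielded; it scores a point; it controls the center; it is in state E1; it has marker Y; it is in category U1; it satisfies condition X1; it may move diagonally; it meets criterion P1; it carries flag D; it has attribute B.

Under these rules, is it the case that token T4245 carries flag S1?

Yes

By R4 (it may move diagonally, it scores a point): it is promoted.
By R10 (it is shielded, it has attribute B): it is removed.
By R17 (it has marker Y, it carries flag T1): it is in state G1.
By R21 (it meets criterion L, it is on a home square): it is classified as C1.
By R23 (it is classified as V1, it has marker M2): it is in state F.
By R24 (it is in state G1, it has attribute B): it is classified as Z.
By R26 (it satisfies condition X1, it has marker N): it meets criterion P2.
By R28 (it is promoted, it is immobilized, it controls the center): it has moved this turn.
By R29 (it is removed, it controls the center): it meets criterion N1.
By R30 (it is in state F, it has attribute D1, it is in category U1): it is classified as G.
By R34 (it has attribute D1, it has marker C): it has attribute A1.
By R35 (it is in category U1, it is tagged W1, it is in state E1): it is defended.
By R1 (it meets criterion P2, it has attribute Q1, it is classified as B1): it is in category P.
By R7 (it is classified as Z, it is in state K, it is in state E1): it satisfies condition M1.
By R13 (it meets criterion N1, it has moved this turn): it can capture.
By R22 (it has attribute A1, it has attribute B): it has marker S.
By R32 (it is defended): it carries flag A2.
By R8 (it can capture, it is in check): it has marker T.
By R15 (it has marker S): it is tagged W.
By R20 (it carries flag A2, it has attribute D1): it is tagged E.
By R5 (it has marker T, it is in category P, it is classified as G): it is in category H1.
By R11 (it is tagged W): it is royal.
By R16 (it satisfies condition M1, it is classified as C1, it is tagged E): it is classified as A.
By R3 (it is classified as A, it is royal): it carries flag Z1.
By R31 (it is in category H1, it carries flag Z1): it carries flag S1.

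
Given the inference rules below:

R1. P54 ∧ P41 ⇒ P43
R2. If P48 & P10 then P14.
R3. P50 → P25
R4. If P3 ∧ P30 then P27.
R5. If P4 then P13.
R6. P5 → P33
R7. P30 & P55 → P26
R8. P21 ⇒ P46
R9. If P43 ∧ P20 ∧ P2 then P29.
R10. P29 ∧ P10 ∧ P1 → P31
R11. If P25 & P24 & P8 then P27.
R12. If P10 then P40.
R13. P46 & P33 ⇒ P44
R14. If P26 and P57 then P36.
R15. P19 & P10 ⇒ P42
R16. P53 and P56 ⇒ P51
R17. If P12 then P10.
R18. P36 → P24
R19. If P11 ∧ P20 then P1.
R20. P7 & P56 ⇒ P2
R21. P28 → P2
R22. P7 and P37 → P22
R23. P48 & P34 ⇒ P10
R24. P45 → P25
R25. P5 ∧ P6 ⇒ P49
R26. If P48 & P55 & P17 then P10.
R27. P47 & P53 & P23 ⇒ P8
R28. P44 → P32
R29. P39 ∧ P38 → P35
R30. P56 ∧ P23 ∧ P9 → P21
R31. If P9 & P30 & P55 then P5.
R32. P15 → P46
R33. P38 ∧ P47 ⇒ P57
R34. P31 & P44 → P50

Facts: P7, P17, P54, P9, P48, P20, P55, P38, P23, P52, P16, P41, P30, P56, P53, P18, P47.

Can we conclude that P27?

No

Forward chaining from the given facts derives: P43, P26, P51, P2, P10, P8, P21, P5, P57, P14, P33, P46, P29, P40, P44, P36, P24, P32.
Rules concluding P27: R4 needs P3; R11 needs P25 — none of these are established.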